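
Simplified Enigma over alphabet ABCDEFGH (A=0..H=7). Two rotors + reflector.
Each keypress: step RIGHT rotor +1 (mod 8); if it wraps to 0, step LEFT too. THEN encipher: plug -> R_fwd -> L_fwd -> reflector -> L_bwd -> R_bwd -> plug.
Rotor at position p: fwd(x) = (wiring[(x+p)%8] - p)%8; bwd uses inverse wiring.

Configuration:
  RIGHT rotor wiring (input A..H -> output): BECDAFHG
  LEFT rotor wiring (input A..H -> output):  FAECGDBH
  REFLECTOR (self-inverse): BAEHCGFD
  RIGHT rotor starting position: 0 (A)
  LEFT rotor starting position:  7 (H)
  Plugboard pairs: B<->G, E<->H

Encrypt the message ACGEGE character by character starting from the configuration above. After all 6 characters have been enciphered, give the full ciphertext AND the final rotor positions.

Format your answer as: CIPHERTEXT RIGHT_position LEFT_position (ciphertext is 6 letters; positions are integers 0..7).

Char 1 ('A'): step: R->1, L=7; A->plug->A->R->D->L->F->refl->G->L'->B->R'->B->plug->G
Char 2 ('C'): step: R->2, L=7; C->plug->C->R->G->L->E->refl->C->L'->H->R'->G->plug->B
Char 3 ('G'): step: R->3, L=7; G->plug->B->R->F->L->H->refl->D->L'->E->R'->D->plug->D
Char 4 ('E'): step: R->4, L=7; E->plug->H->R->H->L->C->refl->E->L'->G->R'->G->plug->B
Char 5 ('G'): step: R->5, L=7; G->plug->B->R->C->L->B->refl->A->L'->A->R'->A->plug->A
Char 6 ('E'): step: R->6, L=7; E->plug->H->R->H->L->C->refl->E->L'->G->R'->D->plug->D
Final: ciphertext=GBDBAD, RIGHT=6, LEFT=7

Answer: GBDBAD 6 7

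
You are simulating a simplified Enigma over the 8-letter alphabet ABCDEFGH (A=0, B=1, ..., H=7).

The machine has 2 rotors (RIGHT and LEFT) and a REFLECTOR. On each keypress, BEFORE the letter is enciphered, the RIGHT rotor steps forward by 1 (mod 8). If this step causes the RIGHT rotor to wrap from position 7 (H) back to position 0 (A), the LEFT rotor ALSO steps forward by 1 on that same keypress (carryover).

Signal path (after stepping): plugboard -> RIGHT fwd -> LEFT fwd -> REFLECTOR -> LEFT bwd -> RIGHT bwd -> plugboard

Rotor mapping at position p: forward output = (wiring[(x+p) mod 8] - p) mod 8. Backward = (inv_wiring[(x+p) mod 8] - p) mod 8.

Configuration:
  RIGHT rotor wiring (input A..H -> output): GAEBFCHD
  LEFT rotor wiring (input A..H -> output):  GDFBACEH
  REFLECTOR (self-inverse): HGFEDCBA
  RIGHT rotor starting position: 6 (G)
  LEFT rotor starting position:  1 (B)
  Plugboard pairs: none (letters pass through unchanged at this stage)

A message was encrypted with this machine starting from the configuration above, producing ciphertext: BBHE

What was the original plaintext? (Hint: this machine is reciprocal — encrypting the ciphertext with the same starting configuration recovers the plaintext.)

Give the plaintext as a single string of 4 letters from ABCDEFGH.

Char 1 ('B'): step: R->7, L=1; B->plug->B->R->H->L->F->refl->C->L'->A->R'->H->plug->H
Char 2 ('B'): step: R->0, L->2 (L advanced); B->plug->B->R->A->L->D->refl->E->L'->G->R'->A->plug->A
Char 3 ('H'): step: R->1, L=2; H->plug->H->R->F->L->F->refl->C->L'->E->R'->D->plug->D
Char 4 ('E'): step: R->2, L=2; E->plug->E->R->F->L->F->refl->C->L'->E->R'->G->plug->G

Answer: HADG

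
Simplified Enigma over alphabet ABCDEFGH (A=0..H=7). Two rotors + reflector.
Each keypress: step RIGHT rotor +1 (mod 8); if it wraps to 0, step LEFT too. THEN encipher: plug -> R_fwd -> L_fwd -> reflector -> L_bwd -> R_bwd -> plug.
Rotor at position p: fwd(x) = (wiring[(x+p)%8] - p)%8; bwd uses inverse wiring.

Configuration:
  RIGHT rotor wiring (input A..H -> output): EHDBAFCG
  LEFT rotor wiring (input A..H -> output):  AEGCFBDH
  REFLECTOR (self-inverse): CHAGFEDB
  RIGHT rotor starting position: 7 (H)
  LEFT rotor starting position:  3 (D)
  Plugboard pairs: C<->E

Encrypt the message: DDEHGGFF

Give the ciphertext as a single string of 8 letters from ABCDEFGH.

Char 1 ('D'): step: R->0, L->4 (L advanced); D->plug->D->R->B->L->F->refl->E->L'->E->R'->A->plug->A
Char 2 ('D'): step: R->1, L=4; D->plug->D->R->H->L->G->refl->D->L'->D->R'->H->plug->H
Char 3 ('E'): step: R->2, L=4; E->plug->C->R->G->L->C->refl->A->L'->F->R'->H->plug->H
Char 4 ('H'): step: R->3, L=4; H->plug->H->R->A->L->B->refl->H->L'->C->R'->C->plug->E
Char 5 ('G'): step: R->4, L=4; G->plug->G->R->H->L->G->refl->D->L'->D->R'->F->plug->F
Char 6 ('G'): step: R->5, L=4; G->plug->G->R->E->L->E->refl->F->L'->B->R'->C->plug->E
Char 7 ('F'): step: R->6, L=4; F->plug->F->R->D->L->D->refl->G->L'->H->R'->H->plug->H
Char 8 ('F'): step: R->7, L=4; F->plug->F->R->B->L->F->refl->E->L'->E->R'->D->plug->D

Answer: AHHEFEHD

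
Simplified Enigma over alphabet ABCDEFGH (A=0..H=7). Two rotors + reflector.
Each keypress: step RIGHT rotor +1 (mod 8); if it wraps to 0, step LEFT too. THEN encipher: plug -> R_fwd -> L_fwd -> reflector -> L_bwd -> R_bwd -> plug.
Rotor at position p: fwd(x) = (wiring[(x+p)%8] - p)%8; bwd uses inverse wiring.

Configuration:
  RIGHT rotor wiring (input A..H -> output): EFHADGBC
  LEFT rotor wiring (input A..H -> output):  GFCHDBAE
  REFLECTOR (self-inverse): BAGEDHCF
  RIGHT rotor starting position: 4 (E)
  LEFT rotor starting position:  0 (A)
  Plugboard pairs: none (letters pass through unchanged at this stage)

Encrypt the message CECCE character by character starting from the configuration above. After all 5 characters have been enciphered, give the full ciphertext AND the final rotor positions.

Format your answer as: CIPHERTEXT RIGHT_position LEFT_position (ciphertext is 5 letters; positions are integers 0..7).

Char 1 ('C'): step: R->5, L=0; C->plug->C->R->F->L->B->refl->A->L'->G->R'->H->plug->H
Char 2 ('E'): step: R->6, L=0; E->plug->E->R->B->L->F->refl->H->L'->D->R'->A->plug->A
Char 3 ('C'): step: R->7, L=0; C->plug->C->R->G->L->A->refl->B->L'->F->R'->B->plug->B
Char 4 ('C'): step: R->0, L->1 (L advanced); C->plug->C->R->H->L->F->refl->H->L'->F->R'->B->plug->B
Char 5 ('E'): step: R->1, L=1; E->plug->E->R->F->L->H->refl->F->L'->H->R'->C->plug->C
Final: ciphertext=HABBC, RIGHT=1, LEFT=1

Answer: HABBC 1 1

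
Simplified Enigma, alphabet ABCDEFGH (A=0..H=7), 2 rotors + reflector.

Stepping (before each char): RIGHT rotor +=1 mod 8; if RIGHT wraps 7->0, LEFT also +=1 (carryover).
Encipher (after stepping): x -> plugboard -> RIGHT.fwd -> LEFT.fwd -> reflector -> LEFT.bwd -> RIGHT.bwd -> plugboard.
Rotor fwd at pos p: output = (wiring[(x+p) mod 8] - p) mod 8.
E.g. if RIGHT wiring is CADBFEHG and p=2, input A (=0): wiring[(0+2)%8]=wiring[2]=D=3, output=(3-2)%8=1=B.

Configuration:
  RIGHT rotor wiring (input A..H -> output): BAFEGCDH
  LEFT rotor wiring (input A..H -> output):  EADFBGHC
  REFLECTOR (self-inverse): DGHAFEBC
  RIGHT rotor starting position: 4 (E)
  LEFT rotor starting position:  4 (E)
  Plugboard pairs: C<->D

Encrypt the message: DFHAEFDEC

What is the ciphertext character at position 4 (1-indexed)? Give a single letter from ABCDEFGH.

Char 1 ('D'): step: R->5, L=4; D->plug->C->R->C->L->D->refl->A->L'->E->R'->D->plug->C
Char 2 ('F'): step: R->6, L=4; F->plug->F->R->G->L->H->refl->C->L'->B->R'->B->plug->B
Char 3 ('H'): step: R->7, L=4; H->plug->H->R->E->L->A->refl->D->L'->C->R'->B->plug->B
Char 4 ('A'): step: R->0, L->5 (L advanced); A->plug->A->R->B->L->C->refl->H->L'->D->R'->G->plug->G

G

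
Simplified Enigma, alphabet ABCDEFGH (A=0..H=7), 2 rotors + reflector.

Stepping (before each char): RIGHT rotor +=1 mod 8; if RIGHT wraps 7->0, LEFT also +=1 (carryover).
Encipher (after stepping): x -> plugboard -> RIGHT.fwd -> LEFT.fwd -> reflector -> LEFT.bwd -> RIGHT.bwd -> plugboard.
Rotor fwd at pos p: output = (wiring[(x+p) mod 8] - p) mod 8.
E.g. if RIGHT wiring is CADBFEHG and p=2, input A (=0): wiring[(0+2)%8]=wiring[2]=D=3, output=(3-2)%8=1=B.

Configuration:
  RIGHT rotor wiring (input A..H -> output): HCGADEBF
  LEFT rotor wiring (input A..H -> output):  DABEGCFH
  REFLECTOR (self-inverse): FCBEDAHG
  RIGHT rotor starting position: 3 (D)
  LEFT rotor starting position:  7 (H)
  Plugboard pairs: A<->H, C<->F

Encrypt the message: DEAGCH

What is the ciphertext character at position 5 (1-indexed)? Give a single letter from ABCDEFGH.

Char 1 ('D'): step: R->4, L=7; D->plug->D->R->B->L->E->refl->D->L'->G->R'->F->plug->C
Char 2 ('E'): step: R->5, L=7; E->plug->E->R->F->L->H->refl->G->L'->H->R'->A->plug->H
Char 3 ('A'): step: R->6, L=7; A->plug->H->R->G->L->D->refl->E->L'->B->R'->C->plug->F
Char 4 ('G'): step: R->7, L=7; G->plug->G->R->F->L->H->refl->G->L'->H->R'->D->plug->D
Char 5 ('C'): step: R->0, L->0 (L advanced); C->plug->F->R->E->L->G->refl->H->L'->H->R'->A->plug->H

H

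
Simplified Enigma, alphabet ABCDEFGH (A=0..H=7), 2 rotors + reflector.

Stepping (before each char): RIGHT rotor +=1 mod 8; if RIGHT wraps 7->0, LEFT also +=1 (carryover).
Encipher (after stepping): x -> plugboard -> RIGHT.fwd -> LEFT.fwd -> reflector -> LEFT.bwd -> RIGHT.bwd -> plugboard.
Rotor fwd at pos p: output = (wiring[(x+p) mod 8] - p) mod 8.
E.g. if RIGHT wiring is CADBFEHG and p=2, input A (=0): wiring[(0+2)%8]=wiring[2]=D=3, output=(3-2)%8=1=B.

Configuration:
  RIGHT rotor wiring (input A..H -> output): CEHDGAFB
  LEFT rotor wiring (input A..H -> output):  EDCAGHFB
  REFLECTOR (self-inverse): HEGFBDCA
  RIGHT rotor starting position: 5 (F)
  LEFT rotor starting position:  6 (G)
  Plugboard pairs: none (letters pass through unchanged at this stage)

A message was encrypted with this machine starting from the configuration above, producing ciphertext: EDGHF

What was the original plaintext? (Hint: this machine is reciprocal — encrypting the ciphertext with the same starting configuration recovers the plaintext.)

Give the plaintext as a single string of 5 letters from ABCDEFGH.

Answer: BHEAG

Derivation:
Char 1 ('E'): step: R->6, L=6; E->plug->E->R->B->L->D->refl->F->L'->D->R'->B->plug->B
Char 2 ('D'): step: R->7, L=6; D->plug->D->R->A->L->H->refl->A->L'->G->R'->H->plug->H
Char 3 ('G'): step: R->0, L->7 (L advanced); G->plug->G->R->F->L->H->refl->A->L'->G->R'->E->plug->E
Char 4 ('H'): step: R->1, L=7; H->plug->H->R->B->L->F->refl->D->L'->D->R'->A->plug->A
Char 5 ('F'): step: R->2, L=7; F->plug->F->R->H->L->G->refl->C->L'->A->R'->G->plug->G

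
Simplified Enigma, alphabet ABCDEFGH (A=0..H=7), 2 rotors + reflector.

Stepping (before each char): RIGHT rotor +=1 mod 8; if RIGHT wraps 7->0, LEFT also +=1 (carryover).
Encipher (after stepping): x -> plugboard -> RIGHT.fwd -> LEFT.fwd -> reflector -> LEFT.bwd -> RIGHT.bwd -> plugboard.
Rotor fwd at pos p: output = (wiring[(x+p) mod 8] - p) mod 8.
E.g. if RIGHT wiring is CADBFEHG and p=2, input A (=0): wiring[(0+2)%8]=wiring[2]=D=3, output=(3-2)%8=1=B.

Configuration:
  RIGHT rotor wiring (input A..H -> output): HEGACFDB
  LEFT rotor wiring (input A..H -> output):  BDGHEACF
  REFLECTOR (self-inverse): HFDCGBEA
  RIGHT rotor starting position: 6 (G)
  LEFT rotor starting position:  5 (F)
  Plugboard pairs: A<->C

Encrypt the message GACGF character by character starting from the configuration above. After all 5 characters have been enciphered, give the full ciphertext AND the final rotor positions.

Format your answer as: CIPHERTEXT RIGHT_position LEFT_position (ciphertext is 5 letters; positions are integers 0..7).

Char 1 ('G'): step: R->7, L=5; G->plug->G->R->G->L->C->refl->D->L'->A->R'->B->plug->B
Char 2 ('A'): step: R->0, L->6 (L advanced); A->plug->C->R->G->L->G->refl->E->L'->A->R'->D->plug->D
Char 3 ('C'): step: R->1, L=6; C->plug->A->R->D->L->F->refl->B->L'->F->R'->B->plug->B
Char 4 ('G'): step: R->2, L=6; G->plug->G->R->F->L->B->refl->F->L'->D->R'->D->plug->D
Char 5 ('F'): step: R->3, L=6; F->plug->F->R->E->L->A->refl->H->L'->B->R'->G->plug->G
Final: ciphertext=BDBDG, RIGHT=3, LEFT=6

Answer: BDBDG 3 6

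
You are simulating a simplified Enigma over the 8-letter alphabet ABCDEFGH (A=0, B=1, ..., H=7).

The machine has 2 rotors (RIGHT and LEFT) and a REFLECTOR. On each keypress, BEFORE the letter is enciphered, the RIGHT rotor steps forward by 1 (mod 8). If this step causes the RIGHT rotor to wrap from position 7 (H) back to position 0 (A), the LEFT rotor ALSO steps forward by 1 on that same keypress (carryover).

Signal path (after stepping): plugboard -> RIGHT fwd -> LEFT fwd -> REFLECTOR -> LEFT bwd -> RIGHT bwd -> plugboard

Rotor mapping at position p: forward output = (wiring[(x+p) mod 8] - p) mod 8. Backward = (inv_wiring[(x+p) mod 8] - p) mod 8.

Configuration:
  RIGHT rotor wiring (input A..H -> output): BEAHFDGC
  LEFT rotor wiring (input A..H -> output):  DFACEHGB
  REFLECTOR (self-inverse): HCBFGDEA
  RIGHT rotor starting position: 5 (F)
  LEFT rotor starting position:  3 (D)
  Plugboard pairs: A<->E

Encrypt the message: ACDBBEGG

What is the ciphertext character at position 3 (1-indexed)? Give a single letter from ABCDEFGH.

Char 1 ('A'): step: R->6, L=3; A->plug->E->R->C->L->E->refl->G->L'->E->R'->B->plug->B
Char 2 ('C'): step: R->7, L=3; C->plug->C->R->F->L->A->refl->H->L'->A->R'->E->plug->A
Char 3 ('D'): step: R->0, L->4 (L advanced); D->plug->D->R->H->L->G->refl->E->L'->G->R'->G->plug->G

G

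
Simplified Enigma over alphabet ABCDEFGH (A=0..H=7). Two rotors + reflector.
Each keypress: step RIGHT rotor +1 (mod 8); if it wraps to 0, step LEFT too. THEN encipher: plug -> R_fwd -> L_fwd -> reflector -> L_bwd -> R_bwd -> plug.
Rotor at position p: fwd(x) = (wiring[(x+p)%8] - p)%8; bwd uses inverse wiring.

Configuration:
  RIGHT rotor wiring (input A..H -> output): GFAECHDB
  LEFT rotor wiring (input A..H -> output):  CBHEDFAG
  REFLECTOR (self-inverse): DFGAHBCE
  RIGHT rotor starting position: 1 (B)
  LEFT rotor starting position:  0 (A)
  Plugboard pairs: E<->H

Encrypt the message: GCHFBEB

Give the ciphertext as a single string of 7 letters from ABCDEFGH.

Char 1 ('G'): step: R->2, L=0; G->plug->G->R->E->L->D->refl->A->L'->G->R'->A->plug->A
Char 2 ('C'): step: R->3, L=0; C->plug->C->R->E->L->D->refl->A->L'->G->R'->E->plug->H
Char 3 ('H'): step: R->4, L=0; H->plug->E->R->C->L->H->refl->E->L'->D->R'->B->plug->B
Char 4 ('F'): step: R->5, L=0; F->plug->F->R->D->L->E->refl->H->L'->C->R'->A->plug->A
Char 5 ('B'): step: R->6, L=0; B->plug->B->R->D->L->E->refl->H->L'->C->R'->E->plug->H
Char 6 ('E'): step: R->7, L=0; E->plug->H->R->E->L->D->refl->A->L'->G->R'->C->plug->C
Char 7 ('B'): step: R->0, L->1 (L advanced); B->plug->B->R->F->L->H->refl->E->L'->E->R'->D->plug->D

Answer: AHBAHCD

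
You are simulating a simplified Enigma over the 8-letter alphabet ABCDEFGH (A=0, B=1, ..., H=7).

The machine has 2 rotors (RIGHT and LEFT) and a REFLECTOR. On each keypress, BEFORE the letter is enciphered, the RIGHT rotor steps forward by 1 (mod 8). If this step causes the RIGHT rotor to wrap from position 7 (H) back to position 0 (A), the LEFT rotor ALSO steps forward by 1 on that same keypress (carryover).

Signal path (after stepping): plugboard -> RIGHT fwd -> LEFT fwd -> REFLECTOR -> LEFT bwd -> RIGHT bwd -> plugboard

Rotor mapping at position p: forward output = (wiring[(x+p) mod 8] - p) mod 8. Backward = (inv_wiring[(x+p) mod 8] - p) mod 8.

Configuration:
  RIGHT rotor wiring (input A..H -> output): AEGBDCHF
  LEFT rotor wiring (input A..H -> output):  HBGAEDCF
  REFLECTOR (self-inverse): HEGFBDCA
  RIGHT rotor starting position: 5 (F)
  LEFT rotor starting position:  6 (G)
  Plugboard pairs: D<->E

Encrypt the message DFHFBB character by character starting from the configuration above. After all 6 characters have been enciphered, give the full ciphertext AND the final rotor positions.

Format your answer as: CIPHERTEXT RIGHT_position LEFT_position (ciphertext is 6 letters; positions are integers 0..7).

Answer: CBGGDD 3 7

Derivation:
Char 1 ('D'): step: R->6, L=6; D->plug->E->R->A->L->E->refl->B->L'->C->R'->C->plug->C
Char 2 ('F'): step: R->7, L=6; F->plug->F->R->E->L->A->refl->H->L'->B->R'->B->plug->B
Char 3 ('H'): step: R->0, L->7 (L advanced); H->plug->H->R->F->L->F->refl->D->L'->H->R'->G->plug->G
Char 4 ('F'): step: R->1, L=7; F->plug->F->R->G->L->E->refl->B->L'->E->R'->G->plug->G
Char 5 ('B'): step: R->2, L=7; B->plug->B->R->H->L->D->refl->F->L'->F->R'->E->plug->D
Char 6 ('B'): step: R->3, L=7; B->plug->B->R->A->L->G->refl->C->L'->C->R'->E->plug->D
Final: ciphertext=CBGGDD, RIGHT=3, LEFT=7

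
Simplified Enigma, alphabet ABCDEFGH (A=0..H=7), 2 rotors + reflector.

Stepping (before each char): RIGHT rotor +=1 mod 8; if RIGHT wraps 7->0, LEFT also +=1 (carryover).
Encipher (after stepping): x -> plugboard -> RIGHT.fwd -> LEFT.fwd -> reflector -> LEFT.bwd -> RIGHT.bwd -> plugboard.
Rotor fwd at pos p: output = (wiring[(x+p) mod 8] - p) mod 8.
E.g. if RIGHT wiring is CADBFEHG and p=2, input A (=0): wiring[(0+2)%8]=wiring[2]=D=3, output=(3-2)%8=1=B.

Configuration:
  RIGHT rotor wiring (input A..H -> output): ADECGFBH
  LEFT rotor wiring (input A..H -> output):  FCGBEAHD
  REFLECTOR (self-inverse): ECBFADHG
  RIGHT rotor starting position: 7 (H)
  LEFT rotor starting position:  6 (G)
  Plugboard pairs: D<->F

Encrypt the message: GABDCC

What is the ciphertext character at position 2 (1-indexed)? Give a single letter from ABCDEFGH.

Char 1 ('G'): step: R->0, L->7 (L advanced); G->plug->G->R->B->L->G->refl->H->L'->D->R'->B->plug->B
Char 2 ('A'): step: R->1, L=7; A->plug->A->R->C->L->D->refl->F->L'->F->R'->D->plug->F

F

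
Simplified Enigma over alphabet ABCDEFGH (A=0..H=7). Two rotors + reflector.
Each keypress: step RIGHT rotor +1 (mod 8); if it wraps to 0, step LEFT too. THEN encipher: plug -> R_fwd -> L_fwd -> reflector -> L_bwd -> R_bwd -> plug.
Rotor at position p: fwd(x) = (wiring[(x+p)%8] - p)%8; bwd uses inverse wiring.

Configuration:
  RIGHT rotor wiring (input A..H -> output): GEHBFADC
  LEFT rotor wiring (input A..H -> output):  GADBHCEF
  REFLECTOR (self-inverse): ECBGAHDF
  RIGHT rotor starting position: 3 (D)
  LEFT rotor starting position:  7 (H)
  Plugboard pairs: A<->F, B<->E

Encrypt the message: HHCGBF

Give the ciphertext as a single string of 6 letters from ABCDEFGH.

Char 1 ('H'): step: R->4, L=7; H->plug->H->R->F->L->A->refl->E->L'->D->R'->G->plug->G
Char 2 ('H'): step: R->5, L=7; H->plug->H->R->A->L->G->refl->D->L'->G->R'->B->plug->E
Char 3 ('C'): step: R->6, L=7; C->plug->C->R->A->L->G->refl->D->L'->G->R'->D->plug->D
Char 4 ('G'): step: R->7, L=7; G->plug->G->R->B->L->H->refl->F->L'->H->R'->B->plug->E
Char 5 ('B'): step: R->0, L->0 (L advanced); B->plug->E->R->F->L->C->refl->B->L'->D->R'->G->plug->G
Char 6 ('F'): step: R->1, L=0; F->plug->A->R->D->L->B->refl->C->L'->F->R'->H->plug->H

Answer: GEDEGH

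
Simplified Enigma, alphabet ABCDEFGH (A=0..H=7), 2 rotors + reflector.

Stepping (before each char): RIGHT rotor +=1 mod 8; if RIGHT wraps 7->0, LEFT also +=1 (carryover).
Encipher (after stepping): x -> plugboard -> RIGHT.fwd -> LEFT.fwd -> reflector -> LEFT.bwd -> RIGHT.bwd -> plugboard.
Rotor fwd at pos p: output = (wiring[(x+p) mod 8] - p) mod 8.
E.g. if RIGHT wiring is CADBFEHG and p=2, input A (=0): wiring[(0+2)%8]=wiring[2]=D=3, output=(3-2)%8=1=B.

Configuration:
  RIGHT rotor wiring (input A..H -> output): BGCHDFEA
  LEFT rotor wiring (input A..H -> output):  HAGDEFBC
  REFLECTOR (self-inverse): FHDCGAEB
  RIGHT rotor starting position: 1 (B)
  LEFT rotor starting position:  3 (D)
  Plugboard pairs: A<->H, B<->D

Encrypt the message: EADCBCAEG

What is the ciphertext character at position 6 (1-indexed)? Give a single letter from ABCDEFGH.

Char 1 ('E'): step: R->2, L=3; E->plug->E->R->C->L->C->refl->D->L'->H->R'->G->plug->G
Char 2 ('A'): step: R->3, L=3; A->plug->H->R->H->L->D->refl->C->L'->C->R'->C->plug->C
Char 3 ('D'): step: R->4, L=3; D->plug->B->R->B->L->B->refl->H->L'->E->R'->D->plug->B
Char 4 ('C'): step: R->5, L=3; C->plug->C->R->D->L->G->refl->E->L'->F->R'->F->plug->F
Char 5 ('B'): step: R->6, L=3; B->plug->D->R->A->L->A->refl->F->L'->G->R'->A->plug->H
Char 6 ('C'): step: R->7, L=3; C->plug->C->R->H->L->D->refl->C->L'->C->R'->B->plug->D

D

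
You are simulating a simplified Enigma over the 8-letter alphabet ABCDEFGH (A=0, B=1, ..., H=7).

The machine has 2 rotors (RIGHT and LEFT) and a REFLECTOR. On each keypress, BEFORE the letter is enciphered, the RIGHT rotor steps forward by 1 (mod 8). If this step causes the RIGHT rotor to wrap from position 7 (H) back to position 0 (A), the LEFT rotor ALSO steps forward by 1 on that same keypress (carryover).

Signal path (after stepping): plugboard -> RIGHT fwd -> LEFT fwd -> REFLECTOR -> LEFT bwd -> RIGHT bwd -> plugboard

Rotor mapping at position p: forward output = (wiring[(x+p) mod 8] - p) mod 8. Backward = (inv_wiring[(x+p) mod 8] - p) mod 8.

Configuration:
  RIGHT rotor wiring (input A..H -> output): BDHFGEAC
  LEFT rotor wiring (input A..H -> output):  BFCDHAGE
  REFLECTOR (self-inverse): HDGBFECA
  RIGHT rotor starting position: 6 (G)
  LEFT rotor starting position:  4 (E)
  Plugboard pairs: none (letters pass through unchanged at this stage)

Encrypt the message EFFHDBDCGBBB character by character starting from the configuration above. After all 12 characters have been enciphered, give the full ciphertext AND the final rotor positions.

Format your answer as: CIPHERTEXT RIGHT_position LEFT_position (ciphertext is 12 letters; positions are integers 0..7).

Answer: BHBFBHFDAGAF 2 6

Derivation:
Char 1 ('E'): step: R->7, L=4; E->plug->E->R->G->L->G->refl->C->L'->C->R'->B->plug->B
Char 2 ('F'): step: R->0, L->5 (L advanced); F->plug->F->R->E->L->A->refl->H->L'->C->R'->H->plug->H
Char 3 ('F'): step: R->1, L=5; F->plug->F->R->H->L->C->refl->G->L'->G->R'->B->plug->B
Char 4 ('H'): step: R->2, L=5; H->plug->H->R->B->L->B->refl->D->L'->A->R'->F->plug->F
Char 5 ('D'): step: R->3, L=5; D->plug->D->R->F->L->F->refl->E->L'->D->R'->B->plug->B
Char 6 ('B'): step: R->4, L=5; B->plug->B->R->A->L->D->refl->B->L'->B->R'->H->plug->H
Char 7 ('D'): step: R->5, L=5; D->plug->D->R->E->L->A->refl->H->L'->C->R'->F->plug->F
Char 8 ('C'): step: R->6, L=5; C->plug->C->R->D->L->E->refl->F->L'->F->R'->D->plug->D
Char 9 ('G'): step: R->7, L=5; G->plug->G->R->F->L->F->refl->E->L'->D->R'->A->plug->A
Char 10 ('B'): step: R->0, L->6 (L advanced); B->plug->B->R->D->L->H->refl->A->L'->A->R'->G->plug->G
Char 11 ('B'): step: R->1, L=6; B->plug->B->R->G->L->B->refl->D->L'->C->R'->A->plug->A
Char 12 ('B'): step: R->2, L=6; B->plug->B->R->D->L->H->refl->A->L'->A->R'->F->plug->F
Final: ciphertext=BHBFBHFDAGAF, RIGHT=2, LEFT=6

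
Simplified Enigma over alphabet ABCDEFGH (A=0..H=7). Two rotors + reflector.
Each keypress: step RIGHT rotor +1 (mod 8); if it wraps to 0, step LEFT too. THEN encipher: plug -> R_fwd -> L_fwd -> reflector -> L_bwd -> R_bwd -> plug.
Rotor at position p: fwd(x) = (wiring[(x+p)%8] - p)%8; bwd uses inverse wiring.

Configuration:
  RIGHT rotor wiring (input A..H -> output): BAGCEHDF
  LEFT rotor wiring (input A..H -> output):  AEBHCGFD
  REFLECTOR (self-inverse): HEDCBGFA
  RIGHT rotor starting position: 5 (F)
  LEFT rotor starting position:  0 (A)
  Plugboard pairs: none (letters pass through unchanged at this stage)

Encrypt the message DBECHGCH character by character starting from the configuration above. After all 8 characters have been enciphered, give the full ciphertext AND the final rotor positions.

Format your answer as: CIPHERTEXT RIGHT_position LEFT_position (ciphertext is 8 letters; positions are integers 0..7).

Char 1 ('D'): step: R->6, L=0; D->plug->D->R->C->L->B->refl->E->L'->B->R'->H->plug->H
Char 2 ('B'): step: R->7, L=0; B->plug->B->R->C->L->B->refl->E->L'->B->R'->C->plug->C
Char 3 ('E'): step: R->0, L->1 (L advanced); E->plug->E->R->E->L->F->refl->G->L'->C->R'->D->plug->D
Char 4 ('C'): step: R->1, L=1; C->plug->C->R->B->L->A->refl->H->L'->H->R'->A->plug->A
Char 5 ('H'): step: R->2, L=1; H->plug->H->R->G->L->C->refl->D->L'->A->R'->B->plug->B
Char 6 ('G'): step: R->3, L=1; G->plug->G->R->F->L->E->refl->B->L'->D->R'->H->plug->H
Char 7 ('C'): step: R->4, L=1; C->plug->C->R->H->L->H->refl->A->L'->B->R'->D->plug->D
Char 8 ('H'): step: R->5, L=1; H->plug->H->R->H->L->H->refl->A->L'->B->R'->F->plug->F
Final: ciphertext=HCDABHDF, RIGHT=5, LEFT=1

Answer: HCDABHDF 5 1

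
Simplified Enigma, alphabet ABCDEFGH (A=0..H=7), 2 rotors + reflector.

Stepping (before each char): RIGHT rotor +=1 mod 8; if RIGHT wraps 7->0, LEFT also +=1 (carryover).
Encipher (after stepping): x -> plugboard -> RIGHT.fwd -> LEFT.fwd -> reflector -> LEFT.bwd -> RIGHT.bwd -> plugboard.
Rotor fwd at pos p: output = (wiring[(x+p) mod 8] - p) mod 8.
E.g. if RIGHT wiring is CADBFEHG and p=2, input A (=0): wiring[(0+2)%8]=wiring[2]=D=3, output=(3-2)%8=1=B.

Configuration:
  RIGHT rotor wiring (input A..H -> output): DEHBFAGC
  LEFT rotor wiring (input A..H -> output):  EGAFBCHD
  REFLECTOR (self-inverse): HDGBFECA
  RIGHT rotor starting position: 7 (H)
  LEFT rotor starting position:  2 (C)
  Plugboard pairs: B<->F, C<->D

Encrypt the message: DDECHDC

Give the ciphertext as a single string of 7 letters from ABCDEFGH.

Answer: AGHECCD

Derivation:
Char 1 ('D'): step: R->0, L->3 (L advanced); D->plug->C->R->H->L->F->refl->E->L'->D->R'->A->plug->A
Char 2 ('D'): step: R->1, L=3; D->plug->C->R->A->L->C->refl->G->L'->B->R'->G->plug->G
Char 3 ('E'): step: R->2, L=3; E->plug->E->R->E->L->A->refl->H->L'->C->R'->H->plug->H
Char 4 ('C'): step: R->3, L=3; C->plug->D->R->D->L->E->refl->F->L'->H->R'->E->plug->E
Char 5 ('H'): step: R->4, L=3; H->plug->H->R->F->L->B->refl->D->L'->G->R'->D->plug->C
Char 6 ('D'): step: R->5, L=3; D->plug->C->R->F->L->B->refl->D->L'->G->R'->D->plug->C
Char 7 ('C'): step: R->6, L=3; C->plug->D->R->G->L->D->refl->B->L'->F->R'->C->plug->D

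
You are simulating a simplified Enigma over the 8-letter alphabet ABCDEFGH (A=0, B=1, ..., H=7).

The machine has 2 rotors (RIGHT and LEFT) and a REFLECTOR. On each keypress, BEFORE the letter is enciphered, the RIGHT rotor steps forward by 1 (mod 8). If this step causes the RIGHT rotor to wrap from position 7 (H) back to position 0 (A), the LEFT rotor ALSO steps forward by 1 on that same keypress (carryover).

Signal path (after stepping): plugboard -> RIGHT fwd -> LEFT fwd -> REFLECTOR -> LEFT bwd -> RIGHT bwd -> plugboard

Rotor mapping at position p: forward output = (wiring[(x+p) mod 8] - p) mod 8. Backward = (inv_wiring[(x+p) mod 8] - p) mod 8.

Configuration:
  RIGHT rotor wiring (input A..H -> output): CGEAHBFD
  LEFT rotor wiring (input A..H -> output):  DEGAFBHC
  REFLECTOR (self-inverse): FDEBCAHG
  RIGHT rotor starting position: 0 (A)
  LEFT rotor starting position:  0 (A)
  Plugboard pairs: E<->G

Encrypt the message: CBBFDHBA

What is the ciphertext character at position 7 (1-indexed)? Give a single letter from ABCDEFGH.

Char 1 ('C'): step: R->1, L=0; C->plug->C->R->H->L->C->refl->E->L'->B->R'->H->plug->H
Char 2 ('B'): step: R->2, L=0; B->plug->B->R->G->L->H->refl->G->L'->C->R'->A->plug->A
Char 3 ('B'): step: R->3, L=0; B->plug->B->R->E->L->F->refl->A->L'->D->R'->G->plug->E
Char 4 ('F'): step: R->4, L=0; F->plug->F->R->C->L->G->refl->H->L'->G->R'->E->plug->G
Char 5 ('D'): step: R->5, L=0; D->plug->D->R->F->L->B->refl->D->L'->A->R'->B->plug->B
Char 6 ('H'): step: R->6, L=0; H->plug->H->R->D->L->A->refl->F->L'->E->R'->C->plug->C
Char 7 ('B'): step: R->7, L=0; B->plug->B->R->D->L->A->refl->F->L'->E->R'->A->plug->A

A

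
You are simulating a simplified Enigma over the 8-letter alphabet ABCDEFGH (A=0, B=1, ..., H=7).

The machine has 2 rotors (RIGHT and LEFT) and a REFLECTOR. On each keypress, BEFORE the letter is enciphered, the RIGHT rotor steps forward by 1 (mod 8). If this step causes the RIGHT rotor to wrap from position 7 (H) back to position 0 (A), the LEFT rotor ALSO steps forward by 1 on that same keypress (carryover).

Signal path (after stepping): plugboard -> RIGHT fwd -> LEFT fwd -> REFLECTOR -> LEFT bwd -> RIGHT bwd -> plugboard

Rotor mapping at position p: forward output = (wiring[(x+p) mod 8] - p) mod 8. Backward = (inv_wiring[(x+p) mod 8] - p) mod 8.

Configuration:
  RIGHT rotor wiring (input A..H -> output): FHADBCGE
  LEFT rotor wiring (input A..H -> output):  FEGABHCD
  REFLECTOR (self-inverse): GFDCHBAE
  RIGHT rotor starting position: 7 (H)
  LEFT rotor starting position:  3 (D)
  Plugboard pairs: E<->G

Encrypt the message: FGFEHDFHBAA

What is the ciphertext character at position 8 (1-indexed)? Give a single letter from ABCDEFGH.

Char 1 ('F'): step: R->0, L->4 (L advanced); F->plug->F->R->C->L->G->refl->A->L'->F->R'->A->plug->A
Char 2 ('G'): step: R->1, L=4; G->plug->E->R->B->L->D->refl->C->L'->G->R'->A->plug->A
Char 3 ('F'): step: R->2, L=4; F->plug->F->R->C->L->G->refl->A->L'->F->R'->H->plug->H
Char 4 ('E'): step: R->3, L=4; E->plug->G->R->E->L->B->refl->F->L'->A->R'->A->plug->A
Char 5 ('H'): step: R->4, L=4; H->plug->H->R->H->L->E->refl->H->L'->D->R'->F->plug->F
Char 6 ('D'): step: R->5, L=4; D->plug->D->R->A->L->F->refl->B->L'->E->R'->H->plug->H
Char 7 ('F'): step: R->6, L=4; F->plug->F->R->F->L->A->refl->G->L'->C->R'->E->plug->G
Char 8 ('H'): step: R->7, L=4; H->plug->H->R->H->L->E->refl->H->L'->D->R'->G->plug->E

E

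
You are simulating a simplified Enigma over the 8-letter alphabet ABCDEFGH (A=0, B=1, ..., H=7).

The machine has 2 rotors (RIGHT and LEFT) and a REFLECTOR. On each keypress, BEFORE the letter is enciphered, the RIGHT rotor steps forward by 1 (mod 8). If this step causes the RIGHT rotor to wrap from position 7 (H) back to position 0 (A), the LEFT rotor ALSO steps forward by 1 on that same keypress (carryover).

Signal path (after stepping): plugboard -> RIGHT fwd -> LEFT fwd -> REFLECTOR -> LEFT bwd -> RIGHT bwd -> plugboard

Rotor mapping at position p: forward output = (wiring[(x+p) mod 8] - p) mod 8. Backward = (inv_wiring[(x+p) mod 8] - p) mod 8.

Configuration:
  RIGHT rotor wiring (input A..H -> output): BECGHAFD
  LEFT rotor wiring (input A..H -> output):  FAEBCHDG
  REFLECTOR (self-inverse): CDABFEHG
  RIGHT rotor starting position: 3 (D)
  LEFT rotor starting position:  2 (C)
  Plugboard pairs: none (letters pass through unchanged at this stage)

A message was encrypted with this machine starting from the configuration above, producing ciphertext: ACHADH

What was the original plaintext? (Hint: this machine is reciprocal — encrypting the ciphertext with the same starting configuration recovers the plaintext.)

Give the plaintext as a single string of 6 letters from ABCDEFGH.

Char 1 ('A'): step: R->4, L=2; A->plug->A->R->D->L->F->refl->E->L'->F->R'->E->plug->E
Char 2 ('C'): step: R->5, L=2; C->plug->C->R->G->L->D->refl->B->L'->E->R'->D->plug->D
Char 3 ('H'): step: R->6, L=2; H->plug->H->R->C->L->A->refl->C->L'->A->R'->F->plug->F
Char 4 ('A'): step: R->7, L=2; A->plug->A->R->E->L->B->refl->D->L'->G->R'->H->plug->H
Char 5 ('D'): step: R->0, L->3 (L advanced); D->plug->D->R->G->L->F->refl->E->L'->C->R'->C->plug->C
Char 6 ('H'): step: R->1, L=3; H->plug->H->R->A->L->G->refl->H->L'->B->R'->B->plug->B

Answer: EDFHCB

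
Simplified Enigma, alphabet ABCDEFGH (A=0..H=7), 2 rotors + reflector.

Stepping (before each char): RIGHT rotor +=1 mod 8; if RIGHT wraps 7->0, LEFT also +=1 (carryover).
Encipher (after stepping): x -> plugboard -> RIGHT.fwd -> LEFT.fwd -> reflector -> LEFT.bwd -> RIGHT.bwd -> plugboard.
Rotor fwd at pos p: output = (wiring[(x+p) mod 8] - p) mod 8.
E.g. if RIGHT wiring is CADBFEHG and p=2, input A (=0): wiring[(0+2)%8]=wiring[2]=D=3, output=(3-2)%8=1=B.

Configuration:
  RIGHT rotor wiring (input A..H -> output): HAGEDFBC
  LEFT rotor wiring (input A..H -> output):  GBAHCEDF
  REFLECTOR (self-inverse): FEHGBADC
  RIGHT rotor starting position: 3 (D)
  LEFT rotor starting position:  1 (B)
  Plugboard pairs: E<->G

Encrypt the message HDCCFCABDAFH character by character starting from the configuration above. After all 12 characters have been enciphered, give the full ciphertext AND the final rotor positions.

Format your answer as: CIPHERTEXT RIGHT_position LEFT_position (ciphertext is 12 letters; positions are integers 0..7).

Char 1 ('H'): step: R->4, L=1; H->plug->H->R->A->L->A->refl->F->L'->H->R'->A->plug->A
Char 2 ('D'): step: R->5, L=1; D->plug->D->R->C->L->G->refl->D->L'->E->R'->B->plug->B
Char 3 ('C'): step: R->6, L=1; C->plug->C->R->B->L->H->refl->C->L'->F->R'->G->plug->E
Char 4 ('C'): step: R->7, L=1; C->plug->C->R->B->L->H->refl->C->L'->F->R'->E->plug->G
Char 5 ('F'): step: R->0, L->2 (L advanced); F->plug->F->R->F->L->D->refl->G->L'->A->R'->B->plug->B
Char 6 ('C'): step: R->1, L=2; C->plug->C->R->D->L->C->refl->H->L'->H->R'->A->plug->A
Char 7 ('A'): step: R->2, L=2; A->plug->A->R->E->L->B->refl->E->L'->G->R'->H->plug->H
Char 8 ('B'): step: R->3, L=2; B->plug->B->R->A->L->G->refl->D->L'->F->R'->G->plug->E
Char 9 ('D'): step: R->4, L=2; D->plug->D->R->G->L->E->refl->B->L'->E->R'->F->plug->F
Char 10 ('A'): step: R->5, L=2; A->plug->A->R->A->L->G->refl->D->L'->F->R'->C->plug->C
Char 11 ('F'): step: R->6, L=2; F->plug->F->R->G->L->E->refl->B->L'->E->R'->B->plug->B
Char 12 ('H'): step: R->7, L=2; H->plug->H->R->C->L->A->refl->F->L'->B->R'->C->plug->C
Final: ciphertext=ABEGBAHEFCBC, RIGHT=7, LEFT=2

Answer: ABEGBAHEFCBC 7 2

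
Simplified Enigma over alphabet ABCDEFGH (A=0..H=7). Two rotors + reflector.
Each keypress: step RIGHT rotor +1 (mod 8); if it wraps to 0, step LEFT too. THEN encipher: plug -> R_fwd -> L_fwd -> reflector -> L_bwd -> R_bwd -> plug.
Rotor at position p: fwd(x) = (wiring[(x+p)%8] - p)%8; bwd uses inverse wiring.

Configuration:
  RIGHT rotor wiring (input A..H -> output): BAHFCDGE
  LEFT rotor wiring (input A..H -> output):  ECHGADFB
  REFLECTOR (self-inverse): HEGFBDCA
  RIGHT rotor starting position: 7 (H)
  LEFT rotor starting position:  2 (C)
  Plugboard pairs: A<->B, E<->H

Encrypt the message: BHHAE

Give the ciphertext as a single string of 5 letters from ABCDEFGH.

Answer: AAAGD

Derivation:
Char 1 ('B'): step: R->0, L->3 (L advanced); B->plug->A->R->B->L->F->refl->D->L'->A->R'->B->plug->A
Char 2 ('H'): step: R->1, L=3; H->plug->E->R->C->L->A->refl->H->L'->G->R'->B->plug->A
Char 3 ('H'): step: R->2, L=3; H->plug->E->R->E->L->G->refl->C->L'->D->R'->B->plug->A
Char 4 ('A'): step: R->3, L=3; A->plug->B->R->H->L->E->refl->B->L'->F->R'->G->plug->G
Char 5 ('E'): step: R->4, L=3; E->plug->H->R->B->L->F->refl->D->L'->A->R'->D->plug->D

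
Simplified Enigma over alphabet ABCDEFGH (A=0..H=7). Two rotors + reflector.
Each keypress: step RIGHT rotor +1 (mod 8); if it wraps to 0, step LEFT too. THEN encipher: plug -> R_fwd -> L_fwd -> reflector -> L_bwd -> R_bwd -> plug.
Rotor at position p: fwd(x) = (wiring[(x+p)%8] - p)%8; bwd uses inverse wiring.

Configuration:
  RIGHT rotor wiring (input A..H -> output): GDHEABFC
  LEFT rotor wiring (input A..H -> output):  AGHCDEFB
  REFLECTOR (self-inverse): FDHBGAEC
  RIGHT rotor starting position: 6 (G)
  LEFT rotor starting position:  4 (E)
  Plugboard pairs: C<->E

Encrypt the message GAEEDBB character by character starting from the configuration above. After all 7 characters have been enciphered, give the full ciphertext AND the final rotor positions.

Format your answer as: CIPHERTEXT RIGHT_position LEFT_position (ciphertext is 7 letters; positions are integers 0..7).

Char 1 ('G'): step: R->7, L=4; G->plug->G->R->C->L->B->refl->D->L'->G->R'->H->plug->H
Char 2 ('A'): step: R->0, L->5 (L advanced); A->plug->A->R->G->L->F->refl->A->L'->B->R'->F->plug->F
Char 3 ('E'): step: R->1, L=5; E->plug->C->R->D->L->D->refl->B->L'->E->R'->F->plug->F
Char 4 ('E'): step: R->2, L=5; E->plug->C->R->G->L->F->refl->A->L'->B->R'->H->plug->H
Char 5 ('D'): step: R->3, L=5; D->plug->D->R->C->L->E->refl->G->L'->H->R'->E->plug->C
Char 6 ('B'): step: R->4, L=5; B->plug->B->R->F->L->C->refl->H->L'->A->R'->H->plug->H
Char 7 ('B'): step: R->5, L=5; B->plug->B->R->A->L->H->refl->C->L'->F->R'->C->plug->E
Final: ciphertext=HFFHCHE, RIGHT=5, LEFT=5

Answer: HFFHCHE 5 5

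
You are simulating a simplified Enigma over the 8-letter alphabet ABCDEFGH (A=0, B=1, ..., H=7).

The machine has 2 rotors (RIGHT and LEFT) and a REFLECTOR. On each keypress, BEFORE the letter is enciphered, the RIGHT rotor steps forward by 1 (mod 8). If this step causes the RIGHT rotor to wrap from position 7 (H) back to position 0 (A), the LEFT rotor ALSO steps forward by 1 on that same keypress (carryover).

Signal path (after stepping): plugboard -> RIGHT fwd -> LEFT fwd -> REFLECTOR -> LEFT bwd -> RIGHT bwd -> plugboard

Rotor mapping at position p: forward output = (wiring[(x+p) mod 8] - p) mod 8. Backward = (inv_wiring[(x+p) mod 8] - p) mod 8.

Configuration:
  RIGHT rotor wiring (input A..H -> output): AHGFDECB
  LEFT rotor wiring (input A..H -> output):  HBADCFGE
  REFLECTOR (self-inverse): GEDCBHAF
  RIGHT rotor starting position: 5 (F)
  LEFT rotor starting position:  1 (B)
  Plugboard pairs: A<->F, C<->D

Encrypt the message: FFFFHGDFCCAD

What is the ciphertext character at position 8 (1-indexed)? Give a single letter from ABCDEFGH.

Char 1 ('F'): step: R->6, L=1; F->plug->A->R->E->L->E->refl->B->L'->D->R'->B->plug->B
Char 2 ('F'): step: R->7, L=1; F->plug->A->R->C->L->C->refl->D->L'->G->R'->E->plug->E
Char 3 ('F'): step: R->0, L->2 (L advanced); F->plug->A->R->A->L->G->refl->A->L'->C->R'->G->plug->G
Char 4 ('F'): step: R->1, L=2; F->plug->A->R->G->L->F->refl->H->L'->H->R'->H->plug->H
Char 5 ('H'): step: R->2, L=2; H->plug->H->R->F->L->C->refl->D->L'->D->R'->B->plug->B
Char 6 ('G'): step: R->3, L=2; G->plug->G->R->E->L->E->refl->B->L'->B->R'->C->plug->D
Char 7 ('D'): step: R->4, L=2; D->plug->C->R->G->L->F->refl->H->L'->H->R'->A->plug->F
Char 8 ('F'): step: R->5, L=2; F->plug->A->R->H->L->H->refl->F->L'->G->R'->H->plug->H

H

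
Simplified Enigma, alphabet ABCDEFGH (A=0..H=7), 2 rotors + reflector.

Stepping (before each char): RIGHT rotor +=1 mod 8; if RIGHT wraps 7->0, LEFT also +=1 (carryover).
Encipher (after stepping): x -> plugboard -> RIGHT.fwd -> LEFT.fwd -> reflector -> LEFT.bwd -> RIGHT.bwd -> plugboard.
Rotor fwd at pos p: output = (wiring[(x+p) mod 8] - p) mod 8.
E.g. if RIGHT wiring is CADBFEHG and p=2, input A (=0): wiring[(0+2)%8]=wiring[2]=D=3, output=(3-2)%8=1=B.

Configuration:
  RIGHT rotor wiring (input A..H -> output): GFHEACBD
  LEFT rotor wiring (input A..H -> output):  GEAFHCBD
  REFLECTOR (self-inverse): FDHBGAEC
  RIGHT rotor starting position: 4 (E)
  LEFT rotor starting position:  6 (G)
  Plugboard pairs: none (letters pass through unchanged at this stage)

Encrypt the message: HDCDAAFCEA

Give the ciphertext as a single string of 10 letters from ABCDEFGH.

Answer: GADEFBDEBF

Derivation:
Char 1 ('H'): step: R->5, L=6; H->plug->H->R->D->L->G->refl->E->L'->H->R'->G->plug->G
Char 2 ('D'): step: R->6, L=6; D->plug->D->R->H->L->E->refl->G->L'->D->R'->A->plug->A
Char 3 ('C'): step: R->7, L=6; C->plug->C->R->G->L->B->refl->D->L'->A->R'->D->plug->D
Char 4 ('D'): step: R->0, L->7 (L advanced); D->plug->D->R->E->L->G->refl->E->L'->A->R'->E->plug->E
Char 5 ('A'): step: R->1, L=7; A->plug->A->R->E->L->G->refl->E->L'->A->R'->F->plug->F
Char 6 ('A'): step: R->2, L=7; A->plug->A->R->F->L->A->refl->F->L'->C->R'->B->plug->B
Char 7 ('F'): step: R->3, L=7; F->plug->F->R->D->L->B->refl->D->L'->G->R'->D->plug->D
Char 8 ('C'): step: R->4, L=7; C->plug->C->R->F->L->A->refl->F->L'->C->R'->E->plug->E
Char 9 ('E'): step: R->5, L=7; E->plug->E->R->A->L->E->refl->G->L'->E->R'->B->plug->B
Char 10 ('A'): step: R->6, L=7; A->plug->A->R->D->L->B->refl->D->L'->G->R'->F->plug->F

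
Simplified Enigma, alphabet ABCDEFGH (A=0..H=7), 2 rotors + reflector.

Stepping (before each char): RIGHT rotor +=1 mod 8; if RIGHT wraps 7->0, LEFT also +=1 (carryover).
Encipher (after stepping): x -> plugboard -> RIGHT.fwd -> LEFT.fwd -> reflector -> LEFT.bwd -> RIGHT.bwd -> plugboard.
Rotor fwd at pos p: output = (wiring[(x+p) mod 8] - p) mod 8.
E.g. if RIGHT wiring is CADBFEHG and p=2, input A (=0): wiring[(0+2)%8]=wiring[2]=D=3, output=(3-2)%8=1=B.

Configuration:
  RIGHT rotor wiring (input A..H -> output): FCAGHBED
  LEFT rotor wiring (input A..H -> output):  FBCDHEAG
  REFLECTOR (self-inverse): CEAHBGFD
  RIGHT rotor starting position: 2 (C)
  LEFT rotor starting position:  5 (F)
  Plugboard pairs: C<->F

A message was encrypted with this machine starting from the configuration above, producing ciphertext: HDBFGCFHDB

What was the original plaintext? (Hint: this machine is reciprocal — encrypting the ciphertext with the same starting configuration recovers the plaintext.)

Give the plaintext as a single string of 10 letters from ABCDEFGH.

Answer: FACHAFBCED

Derivation:
Char 1 ('H'): step: R->3, L=5; H->plug->H->R->F->L->F->refl->G->L'->G->R'->C->plug->F
Char 2 ('D'): step: R->4, L=5; D->plug->D->R->H->L->C->refl->A->L'->D->R'->A->plug->A
Char 3 ('B'): step: R->5, L=5; B->plug->B->R->H->L->C->refl->A->L'->D->R'->F->plug->C
Char 4 ('F'): step: R->6, L=5; F->plug->C->R->H->L->C->refl->A->L'->D->R'->H->plug->H
Char 5 ('G'): step: R->7, L=5; G->plug->G->R->C->L->B->refl->E->L'->E->R'->A->plug->A
Char 6 ('C'): step: R->0, L->6 (L advanced); C->plug->F->R->B->L->A->refl->C->L'->A->R'->C->plug->F
Char 7 ('F'): step: R->1, L=6; F->plug->C->R->F->L->F->refl->G->L'->H->R'->B->plug->B
Char 8 ('H'): step: R->2, L=6; H->plug->H->R->A->L->C->refl->A->L'->B->R'->F->plug->C
Char 9 ('D'): step: R->3, L=6; D->plug->D->R->B->L->A->refl->C->L'->A->R'->E->plug->E
Char 10 ('B'): step: R->4, L=6; B->plug->B->R->F->L->F->refl->G->L'->H->R'->D->plug->D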